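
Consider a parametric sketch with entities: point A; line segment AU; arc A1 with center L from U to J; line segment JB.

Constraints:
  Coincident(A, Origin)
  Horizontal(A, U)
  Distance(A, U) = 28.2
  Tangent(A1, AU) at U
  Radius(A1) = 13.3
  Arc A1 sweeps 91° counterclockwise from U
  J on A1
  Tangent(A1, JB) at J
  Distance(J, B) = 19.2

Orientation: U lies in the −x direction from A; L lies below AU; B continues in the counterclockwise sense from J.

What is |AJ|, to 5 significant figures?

43.649

A is at the origin; A and U share the same y with |AU| = 28.2 and U on the −x side, so U = (-28.200, 0.0000). Since A1 is tangent to AU there, LU ⟂ AU, so L = U + (0, -13.3) = (-28.200, -13.300). On A1, U sits at bearing 90° from L; a 91° counterclockwise sweep puts J at bearing 181°, so J = L + 13.3·(cos 181°, sin 181°) = (-41.498, -13.532). Then |AJ| = |J − A| = 43.649.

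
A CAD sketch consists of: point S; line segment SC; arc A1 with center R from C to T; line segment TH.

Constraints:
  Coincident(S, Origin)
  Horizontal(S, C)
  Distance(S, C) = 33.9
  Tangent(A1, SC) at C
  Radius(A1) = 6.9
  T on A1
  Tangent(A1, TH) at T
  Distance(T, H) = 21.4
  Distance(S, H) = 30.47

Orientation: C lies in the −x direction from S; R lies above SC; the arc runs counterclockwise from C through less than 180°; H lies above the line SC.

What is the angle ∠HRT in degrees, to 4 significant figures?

72.13°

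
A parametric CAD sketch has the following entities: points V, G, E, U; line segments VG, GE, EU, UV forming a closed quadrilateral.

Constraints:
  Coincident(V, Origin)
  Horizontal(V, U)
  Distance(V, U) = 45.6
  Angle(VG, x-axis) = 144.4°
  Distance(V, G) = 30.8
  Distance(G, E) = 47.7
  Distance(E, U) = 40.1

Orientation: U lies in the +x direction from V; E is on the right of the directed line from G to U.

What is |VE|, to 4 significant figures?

18.01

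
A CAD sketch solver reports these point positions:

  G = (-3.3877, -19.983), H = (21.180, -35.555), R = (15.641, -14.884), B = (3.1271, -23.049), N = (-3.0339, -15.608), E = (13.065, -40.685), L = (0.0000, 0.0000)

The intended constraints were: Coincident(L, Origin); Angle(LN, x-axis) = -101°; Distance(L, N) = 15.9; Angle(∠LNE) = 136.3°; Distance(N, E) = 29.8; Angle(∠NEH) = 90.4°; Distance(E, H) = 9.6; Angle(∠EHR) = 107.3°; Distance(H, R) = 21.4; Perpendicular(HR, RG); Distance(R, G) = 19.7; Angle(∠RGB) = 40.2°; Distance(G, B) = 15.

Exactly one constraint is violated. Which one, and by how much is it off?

Distance(G, B) = 15 — off by 7.80.

L = (0.00, 0.00) ✓; LN at -101.0° ✓; |LN| = 15.90 ✓; ∠LNE = 136.3° ✓; |NE| = 29.80 ✓; ∠NEH = 90.40° ✓; |EH| = 9.601 ✓; ∠EHR = 107.3° ✓; |HR| = 21.40 ✓; ∠(HR, RG) = 90.00° ✓; |RG| = 19.70 ✓; ∠RGB = 40.20° ✓; |GB| = 7.200 ✗.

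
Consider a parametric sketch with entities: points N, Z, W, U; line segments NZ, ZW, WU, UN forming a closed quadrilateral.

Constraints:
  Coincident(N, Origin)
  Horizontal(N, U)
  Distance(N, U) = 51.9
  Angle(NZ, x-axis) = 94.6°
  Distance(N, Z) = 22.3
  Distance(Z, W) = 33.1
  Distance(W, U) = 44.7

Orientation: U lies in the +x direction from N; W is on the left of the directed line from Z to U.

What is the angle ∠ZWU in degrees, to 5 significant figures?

95.485°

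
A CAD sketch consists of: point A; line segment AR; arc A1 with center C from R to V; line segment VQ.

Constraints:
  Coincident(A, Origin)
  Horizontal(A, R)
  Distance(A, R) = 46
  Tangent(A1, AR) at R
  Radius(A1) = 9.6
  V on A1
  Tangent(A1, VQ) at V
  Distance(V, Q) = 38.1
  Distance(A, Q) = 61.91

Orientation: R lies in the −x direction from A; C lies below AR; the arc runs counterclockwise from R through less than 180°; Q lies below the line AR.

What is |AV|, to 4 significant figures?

56.39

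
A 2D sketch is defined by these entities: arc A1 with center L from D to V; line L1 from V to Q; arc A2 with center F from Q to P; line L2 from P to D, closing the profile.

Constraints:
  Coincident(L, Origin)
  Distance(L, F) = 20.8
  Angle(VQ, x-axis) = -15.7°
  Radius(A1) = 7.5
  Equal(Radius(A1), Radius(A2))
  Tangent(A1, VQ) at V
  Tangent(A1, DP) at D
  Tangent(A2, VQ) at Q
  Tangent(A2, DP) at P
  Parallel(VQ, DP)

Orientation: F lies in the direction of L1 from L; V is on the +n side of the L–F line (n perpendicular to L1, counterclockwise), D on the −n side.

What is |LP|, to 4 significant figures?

22.11

The slot axis is L1's direction at -15.7°, so u = (cos -15.7°, sin -15.7°) = (0.9627, -0.2706) and n = (−sin -15.7°, cos -15.7°) = (0.2706, 0.9627). L is at the origin and F lies 20.8 along u from L, so F = 20.8·u = (20.02, -5.628). Tangency of A1 to both parallel lines with radius 7.5 puts V and D at L ± 7.5·n: V = (2.030, 7.220), D = (-2.030, -7.220). Equal radii place Q and P the same way about F: Q = F + 7.5·n = (22.05, 1.592), P = F − 7.5·n = (17.99, -12.85). Then |LP| = |P − L| = 22.11.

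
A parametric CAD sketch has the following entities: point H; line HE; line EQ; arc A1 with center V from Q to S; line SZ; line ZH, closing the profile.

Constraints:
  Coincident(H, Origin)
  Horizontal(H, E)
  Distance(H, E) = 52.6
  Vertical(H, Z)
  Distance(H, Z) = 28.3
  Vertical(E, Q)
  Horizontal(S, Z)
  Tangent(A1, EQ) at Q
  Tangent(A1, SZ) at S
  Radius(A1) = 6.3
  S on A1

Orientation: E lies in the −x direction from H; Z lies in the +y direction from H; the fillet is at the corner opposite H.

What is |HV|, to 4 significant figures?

51.26

HZ is vertical with |HZ| = 28.3 and Z on the +y side, so Z = (0.000, 28.30). The virtual corner opposite H is at (-52.60, 28.30). The tangent condition forces VQ to be normal to EQ and the tangent condition forces VS to be normal to SZ, with radius 6.3, so the center V sits 6.3 in from both sides at V = (-46.30, 22.00). Then |HV| = |V − H| = 51.26.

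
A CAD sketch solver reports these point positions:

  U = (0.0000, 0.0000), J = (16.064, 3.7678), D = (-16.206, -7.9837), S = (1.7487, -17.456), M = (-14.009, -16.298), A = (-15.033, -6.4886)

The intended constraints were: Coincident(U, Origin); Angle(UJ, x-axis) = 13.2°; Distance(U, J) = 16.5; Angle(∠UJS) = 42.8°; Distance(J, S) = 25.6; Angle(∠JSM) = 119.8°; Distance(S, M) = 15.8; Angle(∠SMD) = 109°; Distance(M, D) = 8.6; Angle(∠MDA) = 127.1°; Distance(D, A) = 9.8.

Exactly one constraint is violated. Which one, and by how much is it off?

Distance(D, A) = 9.8 — off by 7.90.

U = (0.00, 0.00) ✓; UJ at 13.20° ✓; |UJ| = 16.50 ✓; ∠UJS = 42.80° ✓; |JS| = 25.60 ✓; ∠JSM = 119.8° ✓; |SM| = 15.80 ✓; ∠SMD = 109.0° ✓; |MD| = 8.600 ✓; ∠MDA = 127.1° ✓; |DA| = 1.900 ✗.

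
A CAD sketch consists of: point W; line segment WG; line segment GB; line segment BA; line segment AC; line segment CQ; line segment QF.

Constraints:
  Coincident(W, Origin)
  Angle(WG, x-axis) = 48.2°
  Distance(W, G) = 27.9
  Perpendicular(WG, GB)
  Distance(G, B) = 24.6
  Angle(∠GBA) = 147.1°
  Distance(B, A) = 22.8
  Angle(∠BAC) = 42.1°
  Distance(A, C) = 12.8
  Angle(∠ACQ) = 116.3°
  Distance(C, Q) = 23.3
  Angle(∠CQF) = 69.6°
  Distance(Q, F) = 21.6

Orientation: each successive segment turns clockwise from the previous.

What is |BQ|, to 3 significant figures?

8.36

W is at the origin; WG runs at 48.2° with length 27.9, so G = (18.6, 20.8). The perpendicularity gives GB at right angles to WG, so GB runs at -41.8°; with |GB| = 24.6, B = (36.9, 4.40). ∠GBA = 147.1° gives BA at -74.7° from the x-axis; with |BA| = 22.8, A = (43.0, -17.6). ∠BAC = 42.1° gives AC at 147° from the x-axis; with |AC| = 12.8, C = (32.2, -10.7). ∠ACQ = 116.3° gives CQ at 83.7° from the x-axis; with |CQ| = 23.3, Q = (34.7, 12.5). Then |BQ| = |Q − B| = 8.36.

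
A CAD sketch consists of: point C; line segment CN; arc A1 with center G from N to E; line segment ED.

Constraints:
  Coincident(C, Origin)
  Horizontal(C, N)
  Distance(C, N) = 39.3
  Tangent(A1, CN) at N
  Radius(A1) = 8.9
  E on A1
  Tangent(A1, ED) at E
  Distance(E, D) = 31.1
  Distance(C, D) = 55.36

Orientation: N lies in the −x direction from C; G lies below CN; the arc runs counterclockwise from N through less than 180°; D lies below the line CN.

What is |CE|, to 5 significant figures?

49.137

C is at the origin; C and N share the same y with |CN| = 39.3 and N on the −x side, so N = (-39.300, 0.0000). The tangent condition forces GN to be normal to CN, so G = N + (0, -8.9) = (-39.300, -8.9000). Since GE ⟂ ED (tangency), |GD| = √(8.9² + 31.1²) = 32.348 regardless of where E sits on A1. So D lies on both circle(C, 55.36) and circle(G, 32.348); the below-CN intersection is D = (-37.013, -41.167). E is the foot of the tangent from D: E = (-47.662, -11.947).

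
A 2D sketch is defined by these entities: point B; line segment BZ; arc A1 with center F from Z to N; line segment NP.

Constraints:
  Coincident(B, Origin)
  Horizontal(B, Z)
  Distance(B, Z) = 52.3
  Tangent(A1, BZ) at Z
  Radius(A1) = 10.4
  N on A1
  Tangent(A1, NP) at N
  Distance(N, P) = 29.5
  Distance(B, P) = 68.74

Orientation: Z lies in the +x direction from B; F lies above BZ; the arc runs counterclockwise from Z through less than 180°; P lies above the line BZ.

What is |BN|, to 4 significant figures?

63.71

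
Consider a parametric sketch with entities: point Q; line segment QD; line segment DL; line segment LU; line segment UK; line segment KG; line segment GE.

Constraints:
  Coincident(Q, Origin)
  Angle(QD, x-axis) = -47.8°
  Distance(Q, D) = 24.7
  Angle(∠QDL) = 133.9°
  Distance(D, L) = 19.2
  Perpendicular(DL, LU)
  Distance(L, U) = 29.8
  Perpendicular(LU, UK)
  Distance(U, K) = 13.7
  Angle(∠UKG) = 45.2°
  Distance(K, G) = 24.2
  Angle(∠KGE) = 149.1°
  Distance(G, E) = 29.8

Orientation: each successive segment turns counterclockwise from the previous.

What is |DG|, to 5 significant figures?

25.847

Q is at the origin; QD runs at -47.8° with length 24.7, so D = (16.591, -18.298). ∠QDL = 133.9° gives DL at -1.7000° from the x-axis; with |DL| = 19.2, L = (35.783, -18.867). DL ⟂ LU, so LU runs at 88.300°; with |LU| = 29.8, U = (36.667, 10.919). The perpendicularity gives UK at right angles to LU, so UK runs at 178.30°; with |UK| = 13.7, K = (22.973, 11.326). ∠UKG = 45.2° gives KG at -46.900° from the x-axis; with |KG| = 24.2, G = (39.508, -6.3441). Then |DG| = |G − D| = 25.847.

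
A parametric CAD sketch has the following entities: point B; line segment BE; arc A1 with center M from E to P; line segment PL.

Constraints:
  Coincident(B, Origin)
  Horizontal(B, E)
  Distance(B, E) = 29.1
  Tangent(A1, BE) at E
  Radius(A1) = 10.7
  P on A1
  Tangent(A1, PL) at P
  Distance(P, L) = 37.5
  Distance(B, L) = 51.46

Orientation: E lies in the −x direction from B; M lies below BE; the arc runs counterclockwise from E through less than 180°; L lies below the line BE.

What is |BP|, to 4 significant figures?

41.53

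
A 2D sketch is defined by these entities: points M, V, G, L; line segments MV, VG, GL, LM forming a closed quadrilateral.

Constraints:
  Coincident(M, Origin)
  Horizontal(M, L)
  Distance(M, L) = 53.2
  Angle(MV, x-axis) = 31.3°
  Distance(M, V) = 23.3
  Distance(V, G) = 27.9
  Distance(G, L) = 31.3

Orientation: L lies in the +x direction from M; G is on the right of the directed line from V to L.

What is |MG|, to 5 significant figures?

29.941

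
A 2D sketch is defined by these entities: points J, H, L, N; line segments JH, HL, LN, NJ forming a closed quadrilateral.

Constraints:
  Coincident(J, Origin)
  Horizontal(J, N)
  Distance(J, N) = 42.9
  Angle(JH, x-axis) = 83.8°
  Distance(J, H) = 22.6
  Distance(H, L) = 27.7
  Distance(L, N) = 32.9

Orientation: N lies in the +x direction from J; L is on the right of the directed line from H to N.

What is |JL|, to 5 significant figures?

11.049

Checks: |HL| = 27.70 ✓; |LN| = 32.90 ✓.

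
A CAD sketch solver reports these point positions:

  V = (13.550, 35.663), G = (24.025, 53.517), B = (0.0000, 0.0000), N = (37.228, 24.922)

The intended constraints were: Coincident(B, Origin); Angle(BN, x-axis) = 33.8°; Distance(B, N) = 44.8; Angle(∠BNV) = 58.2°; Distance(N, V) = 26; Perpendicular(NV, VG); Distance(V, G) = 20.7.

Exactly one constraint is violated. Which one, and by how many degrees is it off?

Perpendicular(NV, VG) — off by 6.00°.

B = (0.00, 0.00) ✓; BN at 33.80° ✓; |BN| = 44.80 ✓; ∠BNV = 58.20° ✓; |NV| = 26.00 ✓; ∠(NV, VG) = 96.00° ✗; |VG| = 20.70 ✓.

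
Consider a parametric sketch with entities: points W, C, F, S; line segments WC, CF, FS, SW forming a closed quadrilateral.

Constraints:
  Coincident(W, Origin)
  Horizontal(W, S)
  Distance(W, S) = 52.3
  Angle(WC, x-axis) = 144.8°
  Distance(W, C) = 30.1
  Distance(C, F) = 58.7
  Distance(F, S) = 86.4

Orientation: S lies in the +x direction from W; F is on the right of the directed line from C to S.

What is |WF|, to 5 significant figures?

47.586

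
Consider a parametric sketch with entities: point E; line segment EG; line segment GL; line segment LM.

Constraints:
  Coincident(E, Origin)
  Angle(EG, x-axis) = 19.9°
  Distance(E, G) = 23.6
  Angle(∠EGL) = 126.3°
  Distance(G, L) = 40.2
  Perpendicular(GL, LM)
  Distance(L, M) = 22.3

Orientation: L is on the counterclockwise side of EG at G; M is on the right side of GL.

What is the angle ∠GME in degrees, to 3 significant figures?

8.32°

∠EGL = 126.3°, so GL runs at 19.9° + (180° − 126.3°) = 73.6° from the x-axis; with |GL| = 40.2, L = G + 40.2·(cos 73.6°, sin 73.6°) = (33.5, 46.6). GL is perpendicular to LM; with |LM| = 22.3 on the right of GL, M = L + 22.3·(0.959, -0.282) = (54.9, 40.3). Then cos ∠GME = MG·ME / (|MG||ME|), giving 8.32°.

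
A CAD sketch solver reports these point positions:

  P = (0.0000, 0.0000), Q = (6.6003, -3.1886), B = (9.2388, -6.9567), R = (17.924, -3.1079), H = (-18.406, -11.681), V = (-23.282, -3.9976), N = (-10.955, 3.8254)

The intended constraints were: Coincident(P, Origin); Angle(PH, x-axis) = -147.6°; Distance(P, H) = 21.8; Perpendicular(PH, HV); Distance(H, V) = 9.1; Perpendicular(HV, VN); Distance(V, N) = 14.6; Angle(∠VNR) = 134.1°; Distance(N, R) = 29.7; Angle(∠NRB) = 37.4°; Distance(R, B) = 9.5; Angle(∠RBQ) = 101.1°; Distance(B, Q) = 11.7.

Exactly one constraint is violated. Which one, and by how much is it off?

Distance(B, Q) = 11.7 — off by 7.10.

P = (0.00, 0.00) ✓; PH at -147.6° ✓; |PH| = 21.80 ✓; ∠(PH, HV) = 90.00° ✓; |HV| = 9.100 ✓; ∠(HV, VN) = 90.00° ✓; |VN| = 14.60 ✓; ∠VNR = 134.1° ✓; |NR| = 29.70 ✓; ∠NRB = 37.40° ✓; |RB| = 9.500 ✓; ∠RBQ = 101.1° ✓; |BQ| = 4.600 ✗.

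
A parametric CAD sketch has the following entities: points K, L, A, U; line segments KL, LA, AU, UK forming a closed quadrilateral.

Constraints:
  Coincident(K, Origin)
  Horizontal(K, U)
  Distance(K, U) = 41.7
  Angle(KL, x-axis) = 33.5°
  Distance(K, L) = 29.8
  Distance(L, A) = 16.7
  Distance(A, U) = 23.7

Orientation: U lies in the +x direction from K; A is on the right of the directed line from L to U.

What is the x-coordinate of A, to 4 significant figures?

18.03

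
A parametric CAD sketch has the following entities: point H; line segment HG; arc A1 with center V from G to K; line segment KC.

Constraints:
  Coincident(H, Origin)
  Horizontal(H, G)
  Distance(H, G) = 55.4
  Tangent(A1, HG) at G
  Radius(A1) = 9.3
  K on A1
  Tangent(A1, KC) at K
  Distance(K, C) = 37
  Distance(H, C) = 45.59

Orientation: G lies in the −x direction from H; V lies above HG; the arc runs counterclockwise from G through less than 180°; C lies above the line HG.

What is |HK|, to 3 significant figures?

47.7

Checks: H = (0.00, 0.00) ✓; |VK| = 9.300 ✓; ∠(VK, KC) = 90.00° ✓; |KC| = 37.00 ✓; |HC| = 45.59 ✓.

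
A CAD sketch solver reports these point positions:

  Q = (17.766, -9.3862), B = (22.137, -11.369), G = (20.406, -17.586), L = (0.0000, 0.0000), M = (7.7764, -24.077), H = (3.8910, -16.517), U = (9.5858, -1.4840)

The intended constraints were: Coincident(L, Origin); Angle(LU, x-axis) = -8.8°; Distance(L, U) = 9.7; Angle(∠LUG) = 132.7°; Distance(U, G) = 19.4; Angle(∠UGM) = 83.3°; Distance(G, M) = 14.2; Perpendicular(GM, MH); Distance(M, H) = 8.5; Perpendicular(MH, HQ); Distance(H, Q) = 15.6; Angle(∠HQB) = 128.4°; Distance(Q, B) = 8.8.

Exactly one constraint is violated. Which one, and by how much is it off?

Distance(Q, B) = 8.8 — off by 4.00.

L = (0.00, 0.00) ✓; LU at -8.800° ✓; |LU| = 9.700 ✓; ∠LUG = 132.7° ✓; |UG| = 19.40 ✓; ∠UGM = 83.30° ✓; |GM| = 14.20 ✓; ∠(GM, MH) = 90.00° ✓; |MH| = 8.500 ✓; ∠(MH, HQ) = 90.00° ✓; |HQ| = 15.60 ✓; ∠HQB = 128.4° ✓; |QB| = 4.800 ✗.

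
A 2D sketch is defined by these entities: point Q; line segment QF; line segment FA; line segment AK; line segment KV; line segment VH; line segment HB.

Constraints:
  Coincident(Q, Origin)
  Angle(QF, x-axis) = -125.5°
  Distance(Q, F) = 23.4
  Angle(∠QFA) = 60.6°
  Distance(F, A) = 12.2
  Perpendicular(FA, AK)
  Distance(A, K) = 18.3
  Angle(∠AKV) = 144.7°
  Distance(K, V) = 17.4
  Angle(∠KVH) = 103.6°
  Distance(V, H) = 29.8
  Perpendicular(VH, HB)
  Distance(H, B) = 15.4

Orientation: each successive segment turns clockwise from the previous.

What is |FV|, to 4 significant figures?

32.57

FA ⟂ AK, so AK runs at 25.10°; with |AK| = 18.3, K = (-2.192, -0.2395). ∠AKV = 144.7° gives KV at -10.20° from the x-axis; with |KV| = 17.4, V = (14.93, -3.321). Then |FV| = |V − F| = 32.57.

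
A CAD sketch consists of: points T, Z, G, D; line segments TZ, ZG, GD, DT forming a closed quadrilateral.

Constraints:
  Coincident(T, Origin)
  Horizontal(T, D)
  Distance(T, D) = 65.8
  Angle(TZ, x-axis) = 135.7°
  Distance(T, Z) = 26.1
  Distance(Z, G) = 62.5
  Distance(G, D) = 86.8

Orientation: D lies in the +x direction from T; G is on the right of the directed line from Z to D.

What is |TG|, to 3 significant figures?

44.5

T is at the origin; T and D share the same y with |TD| = 65.8 and D in +x, so D = (65.8, 0). TZ runs at 135.7° with |TZ| = 26.1, so Z = (-18.7, 18.2). G is determined by |ZG| = 62.5 and |GD| = 86.8 together: it lies at the intersection of circle(Z, 62.5) and circle(D, 86.8). With |ZD| = 86.4, the foot of the radical line on ZD is 22.2 from Z and the perpendicular offset is √(62.5² − 22.2²) = 58.4. Taking the right-of-ZD solution: G = (-9.28, -43.6).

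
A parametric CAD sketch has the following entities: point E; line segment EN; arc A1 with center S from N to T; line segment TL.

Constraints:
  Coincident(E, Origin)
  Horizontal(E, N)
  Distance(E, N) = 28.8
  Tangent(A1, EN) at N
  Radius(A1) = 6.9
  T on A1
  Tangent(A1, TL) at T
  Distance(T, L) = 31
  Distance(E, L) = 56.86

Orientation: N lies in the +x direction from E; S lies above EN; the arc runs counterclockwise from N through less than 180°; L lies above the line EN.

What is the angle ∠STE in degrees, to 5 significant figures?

27.107°

E is at the origin; E and N share the same y with |EN| = 28.8 and N on the +x side, so N = (28.800, 0.0000). A1 meets EN tangentially, so SN is at right angles to EN, so S = N + (0, 6.9) = (28.800, 6.9000). Since ST ⟂ TL (tangency), |SL| = √(6.9² + 31.0²) = 31.759 regardless of where T sits on A1. So L lies on both circle(E, 56.86) and circle(S, 31.759); the above-EN intersection is L = (45.759, 33.751). T is the foot of the tangent from L: T = (35.295, 4.5709).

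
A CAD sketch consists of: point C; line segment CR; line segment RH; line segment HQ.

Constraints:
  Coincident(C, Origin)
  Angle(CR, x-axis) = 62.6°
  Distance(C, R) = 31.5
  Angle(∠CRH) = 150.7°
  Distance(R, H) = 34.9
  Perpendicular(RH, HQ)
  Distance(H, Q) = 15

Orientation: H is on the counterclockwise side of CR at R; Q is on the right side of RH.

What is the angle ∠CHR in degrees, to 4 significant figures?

13.88°

C is at the origin; CR runs at 62.6° with length 31.5, so R = 31.5·(cos 62.6°, sin 62.6°) = (14.50, 27.97). ∠CRH = 150.7°, so RH runs at 62.6° + (180° − 150.7°) = 91.90° from the x-axis; with |RH| = 34.9, H = R + 34.9·(cos 91.90°, sin 91.90°) = (13.34, 62.85). Then cos ∠CHR = HC·HR / (|HC||HR|), giving 13.88°.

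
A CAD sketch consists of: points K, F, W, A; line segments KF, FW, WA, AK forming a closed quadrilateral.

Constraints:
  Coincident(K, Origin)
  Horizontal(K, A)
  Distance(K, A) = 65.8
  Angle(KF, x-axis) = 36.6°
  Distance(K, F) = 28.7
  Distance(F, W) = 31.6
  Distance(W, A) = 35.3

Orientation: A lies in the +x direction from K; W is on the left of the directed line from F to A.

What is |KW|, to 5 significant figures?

60.135

K is at the origin; K and A share the same y with |KA| = 65.8 and A in +x, so A = (65.8, 0). KF runs at 36.6° with |KF| = 28.7, so F = (23.041, 17.112). W is determined by |FW| = 31.6 and |WA| = 35.3 together: it lies at the intersection of circle(F, 31.6) and circle(A, 35.3). With |FA| = 46.056, the foot of the radical line on FA is 20.341 from F and the perpendicular offset is √(31.6² − 20.341²) = 24.183. Taking the left-of-FA solution: W = (50.910, 32.006).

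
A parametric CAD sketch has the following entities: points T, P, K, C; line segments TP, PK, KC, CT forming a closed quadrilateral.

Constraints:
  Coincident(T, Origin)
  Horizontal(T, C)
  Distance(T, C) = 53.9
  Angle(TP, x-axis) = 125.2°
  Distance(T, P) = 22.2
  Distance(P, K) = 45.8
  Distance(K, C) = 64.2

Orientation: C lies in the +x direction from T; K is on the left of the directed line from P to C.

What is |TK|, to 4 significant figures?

55.46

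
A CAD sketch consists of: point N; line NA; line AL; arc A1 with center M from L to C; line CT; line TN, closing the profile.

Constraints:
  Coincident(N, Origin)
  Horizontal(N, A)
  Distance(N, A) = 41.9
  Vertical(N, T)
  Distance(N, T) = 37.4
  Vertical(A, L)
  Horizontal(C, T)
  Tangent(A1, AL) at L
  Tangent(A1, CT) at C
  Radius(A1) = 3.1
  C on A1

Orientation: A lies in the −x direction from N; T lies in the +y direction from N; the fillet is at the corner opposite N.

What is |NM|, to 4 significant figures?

51.79

N is at the origin; NA is horizontal with |NA| = 41.9 and A on the −x side, so A = (-41.90, 0.000). N and T share the same x with |NT| = 37.4 and T on the +y side, so T = (0.000, 37.40). The virtual corner opposite N is at (-41.90, 37.40). Since A1 is tangent to AL there, ML ⟂ AL and since A1 is tangent to CT there, MC ⟂ CT, with radius 3.1, so the center M sits 3.1 in from both sides at M = (-38.80, 34.30). Then |NM| = |M − N| = 51.79.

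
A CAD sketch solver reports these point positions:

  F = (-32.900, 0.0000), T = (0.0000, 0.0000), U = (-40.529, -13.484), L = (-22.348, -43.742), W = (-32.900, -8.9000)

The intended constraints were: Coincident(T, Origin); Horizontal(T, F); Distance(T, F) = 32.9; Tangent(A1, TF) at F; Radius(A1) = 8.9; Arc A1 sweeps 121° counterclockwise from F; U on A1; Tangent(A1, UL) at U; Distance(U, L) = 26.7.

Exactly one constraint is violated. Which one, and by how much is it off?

Distance(U, L) = 26.7 — off by 8.60.

T = (0.00, 0.00) ✓; T.y = 0.00, F.y = 0.00 ✓; |TF| = 32.90 ✓; ∠(WF, FT) = 90.00° ✓; |WF| = 8.900 ✓; bearing(W→U) − bearing(W→F) = 121.0° ✓; |WU| = 8.900 ✓; ∠(WU, UL) = 90.00° ✓; |UL| = 35.30 ✗.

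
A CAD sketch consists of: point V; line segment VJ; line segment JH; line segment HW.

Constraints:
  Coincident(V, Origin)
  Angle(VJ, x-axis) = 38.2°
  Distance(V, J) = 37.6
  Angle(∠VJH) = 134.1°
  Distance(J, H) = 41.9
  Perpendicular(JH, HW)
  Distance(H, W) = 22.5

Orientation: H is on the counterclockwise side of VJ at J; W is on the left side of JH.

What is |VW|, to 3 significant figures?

68.2

∠VJH = 134.1°, so JH runs at 38.2° + (180° − 134.1°) = 84.1° from the x-axis; with |JH| = 41.9, H = J + 41.9·(cos 84.1°, sin 84.1°) = (33.9, 64.9). The perpendicularity gives HW at right angles to JH; with |HW| = 22.5 on the left of JH, W = H + 22.5·(-0.995, 0.103) = (11.5, 67.2). Then |VW| = |W − V| = 68.2.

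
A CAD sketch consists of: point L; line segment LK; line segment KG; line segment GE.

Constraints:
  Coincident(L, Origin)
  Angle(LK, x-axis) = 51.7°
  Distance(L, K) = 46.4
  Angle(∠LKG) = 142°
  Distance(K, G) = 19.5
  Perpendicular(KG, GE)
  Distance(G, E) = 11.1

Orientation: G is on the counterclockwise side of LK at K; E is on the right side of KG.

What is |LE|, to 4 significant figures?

68.68

∠LKG = 142.0°, so KG runs at 51.7° + (180° − 142.0°) = 89.70° from the x-axis; with |KG| = 19.5, G = K + 19.5·(cos 89.70°, sin 89.70°) = (28.86, 55.91). The perpendicularity gives GE at right angles to KG; with |GE| = 11.1 on the right of KG, E = G + 11.1·(1.000, -0.005236) = (39.96, 55.86). Then |LE| = |E − L| = 68.68.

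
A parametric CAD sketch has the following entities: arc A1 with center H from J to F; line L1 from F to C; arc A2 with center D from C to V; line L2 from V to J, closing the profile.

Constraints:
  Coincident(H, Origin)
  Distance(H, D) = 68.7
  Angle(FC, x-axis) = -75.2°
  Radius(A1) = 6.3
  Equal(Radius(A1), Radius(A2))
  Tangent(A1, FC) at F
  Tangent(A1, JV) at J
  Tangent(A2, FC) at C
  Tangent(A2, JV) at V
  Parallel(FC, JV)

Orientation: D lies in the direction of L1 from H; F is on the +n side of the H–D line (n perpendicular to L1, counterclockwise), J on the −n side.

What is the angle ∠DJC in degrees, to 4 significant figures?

5.153°

Tangency of A1 to both parallel lines with radius 6.3 puts F and J at H ± 6.3·n: F = (6.091, 1.609), J = (-6.091, -1.609). Equal radii place C and V the same way about D: C = D + 6.3·n = (23.64, -64.81), V = D − 6.3·n = (11.46, -68.03). Then cos ∠DJC = JD·JC / (|JD||JC|), giving 5.153°.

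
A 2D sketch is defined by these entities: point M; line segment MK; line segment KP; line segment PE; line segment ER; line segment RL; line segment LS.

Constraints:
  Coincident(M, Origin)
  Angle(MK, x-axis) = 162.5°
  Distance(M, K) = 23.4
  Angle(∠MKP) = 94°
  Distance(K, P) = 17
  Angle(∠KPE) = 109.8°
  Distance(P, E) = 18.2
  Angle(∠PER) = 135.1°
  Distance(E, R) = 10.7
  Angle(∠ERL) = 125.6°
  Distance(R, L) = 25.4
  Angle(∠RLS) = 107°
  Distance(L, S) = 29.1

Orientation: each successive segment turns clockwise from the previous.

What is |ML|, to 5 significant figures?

9.3725

M is at the origin; MK runs at 162.5° with length 23.4, so K = (-22.317, 7.0365). ∠MKP = 94.0° gives KP at 76.500° from the x-axis; with |KP| = 17.0, P = (-18.348, 23.567). ∠KPE = 109.8° gives PE at 6.3000° from the x-axis; with |PE| = 18.2, E = (-0.25832, 25.564). ∠PER = 135.1° gives ER at -38.600° from the x-axis; with |ER| = 10.7, R = (8.1040, 18.888). ∠ERL = 125.6° gives RL at -93.000° from the x-axis; with |RL| = 25.4, L = (6.7746, -6.4767). Then |ML| = |L − M| = 9.3725.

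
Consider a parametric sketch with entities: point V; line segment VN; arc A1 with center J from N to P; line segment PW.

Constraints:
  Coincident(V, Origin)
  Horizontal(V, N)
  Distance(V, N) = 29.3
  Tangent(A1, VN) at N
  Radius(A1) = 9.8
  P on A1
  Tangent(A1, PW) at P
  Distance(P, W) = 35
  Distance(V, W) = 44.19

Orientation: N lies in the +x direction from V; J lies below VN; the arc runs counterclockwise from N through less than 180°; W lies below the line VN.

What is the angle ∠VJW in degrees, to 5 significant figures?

81.736°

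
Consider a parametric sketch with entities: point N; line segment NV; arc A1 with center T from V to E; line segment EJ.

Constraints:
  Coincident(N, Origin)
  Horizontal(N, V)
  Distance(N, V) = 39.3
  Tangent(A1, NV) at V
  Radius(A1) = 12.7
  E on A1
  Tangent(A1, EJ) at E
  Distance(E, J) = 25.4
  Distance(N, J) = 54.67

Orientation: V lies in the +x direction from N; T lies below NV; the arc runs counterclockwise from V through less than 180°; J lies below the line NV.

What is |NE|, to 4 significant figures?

32.31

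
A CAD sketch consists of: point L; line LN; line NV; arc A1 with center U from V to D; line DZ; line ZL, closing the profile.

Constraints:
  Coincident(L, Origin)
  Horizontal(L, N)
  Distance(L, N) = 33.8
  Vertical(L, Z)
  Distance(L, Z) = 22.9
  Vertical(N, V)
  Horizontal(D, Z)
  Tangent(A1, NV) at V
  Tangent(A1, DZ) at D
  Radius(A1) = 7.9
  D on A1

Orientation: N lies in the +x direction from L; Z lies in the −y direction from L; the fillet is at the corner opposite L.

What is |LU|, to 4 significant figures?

29.93

LZ is vertical with |LZ| = 22.9 and Z on the −y side, so Z = (0.000, -22.90). The virtual corner opposite L is at (33.80, -22.90). Tangency of A1 to NV means the radius UV is perpendicular to NV and the tangent condition forces UD to be normal to DZ, with radius 7.9, so the center U sits 7.9 in from both sides at U = (25.90, -15.00). Then |LU| = |U − L| = 29.93.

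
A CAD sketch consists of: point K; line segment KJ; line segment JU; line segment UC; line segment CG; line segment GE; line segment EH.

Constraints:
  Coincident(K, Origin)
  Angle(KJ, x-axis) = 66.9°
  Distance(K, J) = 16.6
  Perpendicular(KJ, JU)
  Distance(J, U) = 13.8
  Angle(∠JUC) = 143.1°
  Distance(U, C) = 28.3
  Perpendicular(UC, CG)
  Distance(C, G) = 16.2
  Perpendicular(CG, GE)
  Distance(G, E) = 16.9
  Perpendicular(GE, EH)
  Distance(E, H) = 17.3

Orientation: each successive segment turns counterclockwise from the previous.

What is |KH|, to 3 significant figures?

25.9

K is at the origin; KJ runs at 66.9° with length 16.6, so J = (6.51, 15.3). KJ ⟂ JU, so JU runs at 157°; with |JU| = 13.8, U = (-6.18, 20.7). ∠JUC = 143.1° gives UC at -166° from the x-axis; with |UC| = 28.3, C = (-33.7, 13.9). UC is perpendicular to CG, so CG runs at -76.2°; with |CG| = 16.2, G = (-29.8, -1.80). CG ⟂ GE, so GE runs at 13.8°; with |GE| = 16.9, E = (-13.4, 2.23). The perpendicularity gives EH at right angles to GE, so EH runs at 104°; with |EH| = 17.3, H = (-17.5, 19.0). Then |KH| = |H − K| = 25.9.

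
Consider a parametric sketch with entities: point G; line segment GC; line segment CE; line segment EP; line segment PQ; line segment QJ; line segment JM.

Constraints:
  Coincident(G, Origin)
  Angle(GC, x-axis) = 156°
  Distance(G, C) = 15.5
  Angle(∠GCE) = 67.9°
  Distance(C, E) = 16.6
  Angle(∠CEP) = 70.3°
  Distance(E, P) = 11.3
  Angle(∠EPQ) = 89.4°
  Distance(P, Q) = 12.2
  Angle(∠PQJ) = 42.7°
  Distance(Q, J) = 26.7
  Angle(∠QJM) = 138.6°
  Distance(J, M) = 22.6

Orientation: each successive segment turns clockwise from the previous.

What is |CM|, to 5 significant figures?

47.538

∠PQJ = 42.7° gives QJ at 66.300° from the x-axis; with |QJ| = 26.7, J = (1.9857, 27.072). ∠QJM = 138.6° gives JM at 24.900° from the x-axis; with |JM| = 22.6, M = (22.485, 36.587). Then |CM| = |M − C| = 47.538.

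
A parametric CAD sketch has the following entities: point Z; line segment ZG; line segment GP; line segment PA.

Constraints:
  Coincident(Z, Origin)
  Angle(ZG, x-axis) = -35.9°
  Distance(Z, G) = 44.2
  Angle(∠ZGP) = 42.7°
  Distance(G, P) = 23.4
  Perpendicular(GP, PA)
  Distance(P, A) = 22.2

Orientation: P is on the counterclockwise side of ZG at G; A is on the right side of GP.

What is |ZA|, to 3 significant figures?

53.0

Z is at the origin; ZG runs at -35.9° with length 44.2, so G = 44.2·(cos -35.9°, sin -35.9°) = (35.8, -25.9). ∠ZGP = 42.7°, so GP runs at -35.9° + (180° − 42.7°) = 101° from the x-axis; with |GP| = 23.4, P = G + 23.4·(cos 101°, sin 101°) = (31.2, -2.98). The perpendicularity gives PA at right angles to GP; with |PA| = 22.2 on the right of GP, A = P + 22.2·(0.980, 0.198) = (52.9, 1.41). Then |ZA| = |A − Z| = 53.0.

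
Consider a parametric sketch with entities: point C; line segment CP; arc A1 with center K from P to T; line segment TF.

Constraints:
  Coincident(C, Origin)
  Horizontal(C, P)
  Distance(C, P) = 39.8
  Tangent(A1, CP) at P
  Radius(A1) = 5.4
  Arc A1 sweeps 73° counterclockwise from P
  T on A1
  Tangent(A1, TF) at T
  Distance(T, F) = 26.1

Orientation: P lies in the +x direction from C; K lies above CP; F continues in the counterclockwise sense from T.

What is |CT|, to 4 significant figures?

45.13

C is at the origin; CP is horizontal with |CP| = 39.8 and P on the +x side, so P = (39.80, 0.000). The tangent condition forces KP to be normal to CP, so K = P + (0, 5.4) = (39.80, 5.400). On A1, P sits at bearing -90° from K; a 73° counterclockwise sweep puts T at bearing -17°, so T = K + 5.4·(cos -17°, sin -17°) = (44.96, 3.821). Then |CT| = |T − C| = 45.13.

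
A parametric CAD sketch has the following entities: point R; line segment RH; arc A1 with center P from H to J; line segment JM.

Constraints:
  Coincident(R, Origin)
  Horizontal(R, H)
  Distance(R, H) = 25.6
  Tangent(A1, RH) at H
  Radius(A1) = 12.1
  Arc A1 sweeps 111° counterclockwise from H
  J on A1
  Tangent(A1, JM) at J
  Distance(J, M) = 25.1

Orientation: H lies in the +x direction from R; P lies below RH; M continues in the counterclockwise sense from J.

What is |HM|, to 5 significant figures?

39.935

R is at the origin; R and H share the same y with |RH| = 25.6 and H on the +x side, so H = (25.600, 0.0000). Since A1 is tangent to RH there, PH ⟂ RH, so P = H + (0, -12.1) = (25.600, -12.100). On A1, H sits at bearing 90° from P; a 111° counterclockwise sweep puts J at bearing 201°, so J = P + 12.1·(cos 201°, sin 201°) = (14.304, -16.436). A1 meets JM tangentially, so PJ is at right angles to JM, so JM runs along (−sin 201°, cos 201°); with |JM| = 25.1, M = (23.299, -39.869). Then |HM| = |M − H| = 39.935.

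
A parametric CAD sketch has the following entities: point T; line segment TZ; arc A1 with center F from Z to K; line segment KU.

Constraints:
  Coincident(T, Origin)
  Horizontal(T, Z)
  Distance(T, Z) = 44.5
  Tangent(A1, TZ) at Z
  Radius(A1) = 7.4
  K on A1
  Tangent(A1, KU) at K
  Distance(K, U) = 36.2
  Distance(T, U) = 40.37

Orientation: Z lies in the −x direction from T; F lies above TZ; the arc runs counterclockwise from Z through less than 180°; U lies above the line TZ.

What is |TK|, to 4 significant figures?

38.27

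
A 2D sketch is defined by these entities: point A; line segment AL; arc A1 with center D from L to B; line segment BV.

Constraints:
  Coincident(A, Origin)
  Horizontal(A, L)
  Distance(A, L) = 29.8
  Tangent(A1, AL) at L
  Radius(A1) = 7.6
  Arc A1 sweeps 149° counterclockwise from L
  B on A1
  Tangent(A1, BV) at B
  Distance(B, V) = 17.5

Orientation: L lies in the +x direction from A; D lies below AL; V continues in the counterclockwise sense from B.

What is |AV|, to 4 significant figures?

46.97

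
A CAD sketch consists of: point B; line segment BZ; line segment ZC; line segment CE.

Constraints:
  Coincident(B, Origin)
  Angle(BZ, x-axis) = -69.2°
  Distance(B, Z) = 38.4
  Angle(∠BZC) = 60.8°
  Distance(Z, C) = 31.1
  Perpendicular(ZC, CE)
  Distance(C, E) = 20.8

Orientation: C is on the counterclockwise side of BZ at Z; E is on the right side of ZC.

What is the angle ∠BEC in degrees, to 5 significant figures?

12.825°

B is at the origin; BZ runs at -69.2° with length 38.4, so Z = 38.4·(cos -69.2°, sin -69.2°) = (13.636, -35.897). ∠BZC = 60.8°, so ZC runs at -69.2° + (180° − 60.8°) = 50.000° from the x-axis; with |ZC| = 31.1, C = Z + 31.1·(cos 50.000°, sin 50.000°) = (33.627, -12.073). ZC ⟂ CE; with |CE| = 20.8 on the right of ZC, E = C + 20.8·(0.76604, -0.64279) = (49.561, -25.443). Then cos ∠BEC = EB·EC / (|EB||EC|), giving 12.825°.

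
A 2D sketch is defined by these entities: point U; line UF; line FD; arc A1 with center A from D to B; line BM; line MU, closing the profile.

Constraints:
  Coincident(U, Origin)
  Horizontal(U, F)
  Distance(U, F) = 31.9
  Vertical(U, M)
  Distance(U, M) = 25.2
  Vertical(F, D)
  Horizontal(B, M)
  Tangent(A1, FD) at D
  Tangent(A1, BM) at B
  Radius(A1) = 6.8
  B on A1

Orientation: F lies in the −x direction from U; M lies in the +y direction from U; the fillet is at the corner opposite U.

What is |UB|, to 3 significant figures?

35.6

The virtual corner opposite U is at (-31.9, 25.2). Since A1 is tangent to FD there, AD ⟂ FD and since A1 is tangent to BM there, AB ⟂ BM, with radius 6.8, so the center A sits 6.8 in from both sides at A = (-25.1, 18.4). That places the tangent points at D = (-31.9, 18.4) on FD and B = (-25.1, 25.2) on BM. Then |UB| = |B − U| = 35.6.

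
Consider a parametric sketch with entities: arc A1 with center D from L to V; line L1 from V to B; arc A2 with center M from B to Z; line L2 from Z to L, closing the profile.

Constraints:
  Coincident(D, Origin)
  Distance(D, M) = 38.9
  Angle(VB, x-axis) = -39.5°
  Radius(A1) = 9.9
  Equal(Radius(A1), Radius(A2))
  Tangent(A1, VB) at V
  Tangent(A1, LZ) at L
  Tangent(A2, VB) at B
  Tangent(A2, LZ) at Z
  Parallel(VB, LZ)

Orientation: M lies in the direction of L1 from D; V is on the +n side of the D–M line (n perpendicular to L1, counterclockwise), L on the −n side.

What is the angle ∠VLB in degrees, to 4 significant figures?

63.02°

Tangency of A1 to both parallel lines with radius 9.9 puts V and L at D ± 9.9·n: V = (6.297, 7.639), L = (-6.297, -7.639). Equal radii place B and Z the same way about M: B = M + 9.9·n = (36.31, -17.10), Z = M − 9.9·n = (23.72, -32.38). Then cos ∠VLB = LV·LB / (|LV||LB|), giving 63.02°.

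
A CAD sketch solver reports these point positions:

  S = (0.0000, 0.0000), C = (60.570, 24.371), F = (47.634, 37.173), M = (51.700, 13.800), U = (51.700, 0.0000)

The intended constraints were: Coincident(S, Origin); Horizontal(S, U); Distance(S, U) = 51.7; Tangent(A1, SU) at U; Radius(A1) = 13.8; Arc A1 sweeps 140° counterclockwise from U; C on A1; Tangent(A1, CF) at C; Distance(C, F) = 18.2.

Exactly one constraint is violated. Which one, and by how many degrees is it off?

Tangent(A1, CF) at C — off by 4.70°.

S = (0.00, 0.00) ✓; S.y = 0.00, U.y = 0.00 ✓; |SU| = 51.70 ✓; ∠(MU, US) = 90.00° ✓; |MU| = 13.80 ✓; bearing(M→C) − bearing(M→U) = 140.0° ✓; |MC| = 13.80 ✓; ∠(MC, CF) = 94.70° ✗; |CF| = 18.20 ✓.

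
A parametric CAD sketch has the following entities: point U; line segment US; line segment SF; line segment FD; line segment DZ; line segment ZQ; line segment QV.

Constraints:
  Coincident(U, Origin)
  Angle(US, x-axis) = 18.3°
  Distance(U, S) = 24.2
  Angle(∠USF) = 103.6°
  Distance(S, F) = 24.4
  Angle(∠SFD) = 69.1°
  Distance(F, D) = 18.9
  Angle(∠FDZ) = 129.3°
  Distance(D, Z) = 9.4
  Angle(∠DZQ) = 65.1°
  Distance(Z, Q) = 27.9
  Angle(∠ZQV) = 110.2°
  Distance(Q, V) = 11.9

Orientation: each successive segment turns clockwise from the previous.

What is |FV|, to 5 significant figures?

9.9601

U is at the origin; US runs at 18.3° with length 24.2, so S = (22.976, 7.5986). ∠USF = 103.6° gives SF at -58.100° from the x-axis; with |SF| = 24.4, F = (35.870, -13.116). ∠SFD = 69.1° gives FD at -169.00° from the x-axis; with |FD| = 18.9, D = (17.317, -16.723). ∠FDZ = 129.3° gives DZ at 140.30° from the x-axis; with |DZ| = 9.4, Z = (10.085, -10.718). ∠DZQ = 65.1° gives ZQ at 25.400° from the x-axis; with |ZQ| = 27.9, Q = (35.288, 1.2491). ∠ZQV = 110.2° gives QV at -44.400° from the x-axis; with |QV| = 11.9, V = (43.790, -7.0769). Then |FV| = |V − F| = 9.9601.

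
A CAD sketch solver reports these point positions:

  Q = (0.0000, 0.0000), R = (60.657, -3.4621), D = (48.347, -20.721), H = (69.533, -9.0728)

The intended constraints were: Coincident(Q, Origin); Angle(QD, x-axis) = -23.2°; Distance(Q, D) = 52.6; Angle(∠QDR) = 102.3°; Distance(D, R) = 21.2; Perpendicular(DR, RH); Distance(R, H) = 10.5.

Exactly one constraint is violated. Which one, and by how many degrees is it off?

Perpendicular(DR, RH) — off by 3.20°.

Q = (0.00, 0.00) ✓; QD at -23.20° ✓; |QD| = 52.60 ✓; ∠QDR = 102.3° ✓; |DR| = 21.20 ✓; ∠(DR, RH) = 86.80° ✗; |RH| = 10.50 ✓.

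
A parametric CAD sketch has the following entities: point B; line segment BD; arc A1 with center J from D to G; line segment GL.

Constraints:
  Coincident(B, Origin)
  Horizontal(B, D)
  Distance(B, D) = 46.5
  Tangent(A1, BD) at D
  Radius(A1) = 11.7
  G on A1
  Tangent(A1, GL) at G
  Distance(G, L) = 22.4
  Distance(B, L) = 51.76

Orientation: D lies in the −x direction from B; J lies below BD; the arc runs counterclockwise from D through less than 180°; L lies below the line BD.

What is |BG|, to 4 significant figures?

58.05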